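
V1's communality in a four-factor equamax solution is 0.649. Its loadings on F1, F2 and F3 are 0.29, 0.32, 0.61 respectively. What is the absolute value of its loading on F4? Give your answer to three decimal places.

Under orthogonal rotation h² = Σλ², so λ_F4² = h² − (0.5586) = 0.649 − 0.5586 = 0.0904.
|λ| = √0.0904 = 0.3007.

0.301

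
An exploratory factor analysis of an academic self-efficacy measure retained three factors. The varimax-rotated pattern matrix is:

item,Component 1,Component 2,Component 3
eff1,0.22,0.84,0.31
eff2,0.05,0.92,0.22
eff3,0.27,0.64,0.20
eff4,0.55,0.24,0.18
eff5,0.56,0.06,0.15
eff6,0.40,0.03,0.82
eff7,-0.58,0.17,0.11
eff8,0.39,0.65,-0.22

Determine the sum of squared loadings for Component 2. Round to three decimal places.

SS loadings for Component 2 = 0.84² + 0.92² + 0.64² + 0.24² + 0.06² + 0.03² + 0.17² + 0.65² = 0.7056 + 0.8464 + 0.4096 + 0.0576 + 0.0036 + 0.0009 + 0.0289 + 0.4225 = 2.4751

2.475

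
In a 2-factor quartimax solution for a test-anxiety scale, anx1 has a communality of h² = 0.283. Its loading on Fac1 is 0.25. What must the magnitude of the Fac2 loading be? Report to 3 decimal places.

0.470

Under orthogonal rotation h² = Σλ², so λ_Fac2² = h² − (0.0625) = 0.283 − 0.0625 = 0.2205.
|λ| = √0.2205 = 0.4696.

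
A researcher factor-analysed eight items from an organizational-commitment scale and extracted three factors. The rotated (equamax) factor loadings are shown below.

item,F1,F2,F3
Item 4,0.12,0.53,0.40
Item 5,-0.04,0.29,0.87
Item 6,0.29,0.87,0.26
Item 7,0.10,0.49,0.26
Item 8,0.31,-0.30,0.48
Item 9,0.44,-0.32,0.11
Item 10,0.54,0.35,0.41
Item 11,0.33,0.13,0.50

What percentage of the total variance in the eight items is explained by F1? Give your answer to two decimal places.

SS loadings for F1 = 0.12² + (-0.04)² + 0.29² + 0.10² + 0.31² + 0.44² + 0.54² + 0.33² = 0.8003
With 8 standardized items, total variance = 8. Proportion = 0.8003/8 = 0.1000 → 10.00%.

10.00%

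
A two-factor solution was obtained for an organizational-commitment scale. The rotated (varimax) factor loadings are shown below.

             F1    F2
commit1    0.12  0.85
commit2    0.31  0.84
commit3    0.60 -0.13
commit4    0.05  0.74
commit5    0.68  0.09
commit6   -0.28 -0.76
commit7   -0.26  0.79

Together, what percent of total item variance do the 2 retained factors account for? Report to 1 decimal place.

61.2%

Communalities: 0.7369, 0.8017, 0.3769, 0.5501, 0.4705, 0.6560, 0.6917; Σh² = 4.2838.
Total variance with 7 standardized items is 7, so the solution explains 4.2838/7 = 0.6120 = 61.20%.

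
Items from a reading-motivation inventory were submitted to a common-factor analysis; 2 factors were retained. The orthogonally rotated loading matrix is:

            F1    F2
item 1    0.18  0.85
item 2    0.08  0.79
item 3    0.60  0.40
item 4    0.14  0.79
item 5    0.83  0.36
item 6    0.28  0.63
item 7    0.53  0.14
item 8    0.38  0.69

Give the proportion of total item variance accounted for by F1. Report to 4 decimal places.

0.2014

SS loadings for F1 = 0.18² + 0.08² + 0.60² + 0.14² + 0.83² + 0.28² + 0.53² + 0.38² = 1.6110
Proportion of variance = 1.6110 / 8 = 0.2014.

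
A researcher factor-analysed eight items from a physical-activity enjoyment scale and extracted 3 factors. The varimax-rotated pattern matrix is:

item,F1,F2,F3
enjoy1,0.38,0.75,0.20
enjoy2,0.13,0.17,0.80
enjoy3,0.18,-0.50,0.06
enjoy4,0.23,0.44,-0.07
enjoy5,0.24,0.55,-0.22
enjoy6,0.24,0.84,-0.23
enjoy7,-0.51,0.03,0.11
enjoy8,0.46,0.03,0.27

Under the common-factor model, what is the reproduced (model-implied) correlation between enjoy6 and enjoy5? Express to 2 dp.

0.57

r̂ = Σ λ_i·λ_j across factors = (0.24)(0.24) + (0.84)(0.55) + (-0.23)(-0.22)
  = +0.0576 +0.4620 +0.0506 = 0.5702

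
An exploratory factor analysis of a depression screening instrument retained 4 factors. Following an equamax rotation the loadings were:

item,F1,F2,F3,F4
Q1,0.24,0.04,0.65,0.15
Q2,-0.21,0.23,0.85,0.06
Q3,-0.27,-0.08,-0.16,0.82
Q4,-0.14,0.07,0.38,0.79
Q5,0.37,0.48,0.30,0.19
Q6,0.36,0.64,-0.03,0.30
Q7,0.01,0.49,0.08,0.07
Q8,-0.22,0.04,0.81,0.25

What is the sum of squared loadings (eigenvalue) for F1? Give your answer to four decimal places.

SS loadings for F1 = 0.24² + (-0.21)² + (-0.27)² + (-0.14)² + 0.37² + 0.36² + 0.01² + (-0.22)² = 0.0576 + 0.0441 + 0.0729 + 0.0196 + 0.1369 + 0.1296 + 0.0001 + 0.0484 = 0.5092

0.5092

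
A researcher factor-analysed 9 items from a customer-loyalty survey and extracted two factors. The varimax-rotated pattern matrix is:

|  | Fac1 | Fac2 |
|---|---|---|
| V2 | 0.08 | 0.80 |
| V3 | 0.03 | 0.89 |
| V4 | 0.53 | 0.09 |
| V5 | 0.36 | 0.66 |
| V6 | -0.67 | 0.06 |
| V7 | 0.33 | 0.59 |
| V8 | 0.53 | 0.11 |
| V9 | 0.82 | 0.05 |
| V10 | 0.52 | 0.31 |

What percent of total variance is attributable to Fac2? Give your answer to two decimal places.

SS loadings for Fac2 = 0.80² + 0.89² + 0.09² + 0.66² + 0.06² + 0.59² + 0.11² + 0.05² + 0.31² = 2.3382
With 9 standardized items, total variance = 9. Proportion = 2.3382/9 = 0.2598 → 25.98%.

25.98%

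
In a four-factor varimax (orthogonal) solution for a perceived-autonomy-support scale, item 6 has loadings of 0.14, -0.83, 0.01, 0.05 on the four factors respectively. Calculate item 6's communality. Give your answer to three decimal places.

h² = 0.14² + (-0.83)² + 0.01² + 0.05² = 0.0196 + 0.6889 + 0.0001 + 0.0025 = 0.7111

0.711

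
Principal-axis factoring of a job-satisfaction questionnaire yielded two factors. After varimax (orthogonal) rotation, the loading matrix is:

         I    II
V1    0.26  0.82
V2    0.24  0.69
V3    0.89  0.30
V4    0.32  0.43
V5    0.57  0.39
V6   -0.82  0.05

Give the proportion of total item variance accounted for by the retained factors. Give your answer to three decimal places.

0.599

Communalities: 0.7400, 0.5337, 0.8821, 0.2873, 0.4770, 0.6749; Σh² = 3.5950.
Total variance with 6 standardized items is 6, so the solution explains 3.5950/6 = 0.5992.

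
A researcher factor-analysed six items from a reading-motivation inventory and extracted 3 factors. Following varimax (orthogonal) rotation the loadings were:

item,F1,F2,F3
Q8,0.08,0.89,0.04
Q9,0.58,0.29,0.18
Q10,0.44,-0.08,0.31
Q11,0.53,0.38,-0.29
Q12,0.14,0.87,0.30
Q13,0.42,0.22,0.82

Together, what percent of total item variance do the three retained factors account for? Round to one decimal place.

63.7%

Communalities: 0.8001, 0.4529, 0.2961, 0.5094, 0.8665, 0.8972; Σh² = 3.8222.
Total variance with 6 standardized items is 6, so the solution explains 3.8222/6 = 0.6370 = 63.70%.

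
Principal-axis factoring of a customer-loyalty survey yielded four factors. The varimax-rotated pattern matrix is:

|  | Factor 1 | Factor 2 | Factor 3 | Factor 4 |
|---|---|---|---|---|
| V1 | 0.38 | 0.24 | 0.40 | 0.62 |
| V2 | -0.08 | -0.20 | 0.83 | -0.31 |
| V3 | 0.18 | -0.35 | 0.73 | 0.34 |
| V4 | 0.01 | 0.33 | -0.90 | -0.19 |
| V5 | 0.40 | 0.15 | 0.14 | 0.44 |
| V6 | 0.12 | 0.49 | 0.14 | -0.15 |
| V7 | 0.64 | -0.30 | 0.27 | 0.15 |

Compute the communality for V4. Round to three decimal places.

h² = 0.01² + 0.33² + (-0.90)² + (-0.19)² = 0.0001 + 0.1089 + 0.8100 + 0.0361 = 0.9551

0.955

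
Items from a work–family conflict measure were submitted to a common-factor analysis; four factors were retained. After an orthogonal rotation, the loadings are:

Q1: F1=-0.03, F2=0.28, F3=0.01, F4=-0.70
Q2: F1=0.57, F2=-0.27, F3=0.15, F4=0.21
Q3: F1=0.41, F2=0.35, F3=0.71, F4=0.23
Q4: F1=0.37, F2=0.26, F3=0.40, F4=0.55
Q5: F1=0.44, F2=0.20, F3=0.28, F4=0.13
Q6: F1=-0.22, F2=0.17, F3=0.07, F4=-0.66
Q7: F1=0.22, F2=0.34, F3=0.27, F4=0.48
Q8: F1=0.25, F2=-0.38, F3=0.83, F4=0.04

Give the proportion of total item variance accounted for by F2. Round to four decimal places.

SS loadings for F2 = 0.28² + (-0.27)² + 0.35² + 0.26² + 0.20² + 0.17² + 0.34² + (-0.38)² = 0.6703
Proportion of variance = 0.6703 / 8 = 0.0838.

0.0838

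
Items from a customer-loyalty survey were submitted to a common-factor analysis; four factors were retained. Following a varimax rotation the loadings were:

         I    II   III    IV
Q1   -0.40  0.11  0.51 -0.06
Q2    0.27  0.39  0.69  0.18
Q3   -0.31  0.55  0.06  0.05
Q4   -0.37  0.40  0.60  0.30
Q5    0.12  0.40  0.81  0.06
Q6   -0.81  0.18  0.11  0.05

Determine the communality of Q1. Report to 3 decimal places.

0.436

h² = (-0.40)² + 0.11² + 0.51² + (-0.06)² = 0.1600 + 0.0121 + 0.2601 + 0.0036 = 0.4358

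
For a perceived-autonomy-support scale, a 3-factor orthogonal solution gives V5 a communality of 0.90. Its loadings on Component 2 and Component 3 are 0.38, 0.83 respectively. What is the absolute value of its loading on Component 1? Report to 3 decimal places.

Under orthogonal rotation h² = Σλ², so λ_Component 1² = h² − (0.8333) = 0.90 − 0.8333 = 0.0667.
|λ| = √0.0667 = 0.2583.

0.258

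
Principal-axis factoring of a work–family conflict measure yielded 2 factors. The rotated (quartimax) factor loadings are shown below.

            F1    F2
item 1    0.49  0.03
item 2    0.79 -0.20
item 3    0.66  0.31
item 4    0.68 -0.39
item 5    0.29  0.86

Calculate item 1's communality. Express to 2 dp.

0.24

h² = 0.49² + 0.03² = 0.2401 + 0.0009 = 0.2410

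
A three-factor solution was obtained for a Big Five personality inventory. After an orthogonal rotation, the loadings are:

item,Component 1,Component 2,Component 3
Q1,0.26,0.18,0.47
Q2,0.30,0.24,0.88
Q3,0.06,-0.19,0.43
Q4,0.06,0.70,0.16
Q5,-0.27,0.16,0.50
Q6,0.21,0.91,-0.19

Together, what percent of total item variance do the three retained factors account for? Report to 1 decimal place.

54.1%

Communalities: 0.3209, 0.9220, 0.2246, 0.5192, 0.3485, 0.9083; Σh² = 3.2435.
Total variance with 6 standardized items is 6, so the solution explains 3.2435/6 = 0.5406 = 54.06%.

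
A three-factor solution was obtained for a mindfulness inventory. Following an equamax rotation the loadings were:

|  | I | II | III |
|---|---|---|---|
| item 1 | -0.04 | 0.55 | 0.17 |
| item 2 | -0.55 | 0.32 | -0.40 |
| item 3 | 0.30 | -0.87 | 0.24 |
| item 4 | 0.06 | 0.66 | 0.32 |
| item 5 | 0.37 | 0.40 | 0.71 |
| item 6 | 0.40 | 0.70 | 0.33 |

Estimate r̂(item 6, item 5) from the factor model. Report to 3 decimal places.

r̂ = Σ λ_i·λ_j across factors = (0.40)(0.37) + (0.70)(0.40) + (0.33)(0.71)
  = +0.1480 +0.2800 +0.2343 = 0.6623

0.662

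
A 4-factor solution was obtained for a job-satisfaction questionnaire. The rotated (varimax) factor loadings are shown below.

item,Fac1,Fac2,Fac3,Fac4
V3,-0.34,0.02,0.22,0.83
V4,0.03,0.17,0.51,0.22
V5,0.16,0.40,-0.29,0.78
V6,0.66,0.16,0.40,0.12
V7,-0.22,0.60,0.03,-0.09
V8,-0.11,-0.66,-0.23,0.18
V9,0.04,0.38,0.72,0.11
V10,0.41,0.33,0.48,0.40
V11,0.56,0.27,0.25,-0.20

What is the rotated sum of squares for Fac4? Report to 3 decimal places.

SS loadings for Fac4 = 0.83² + 0.22² + 0.78² + 0.12² + (-0.09)² + 0.18² + 0.11² + 0.40² + (-0.20)² = 0.6889 + 0.0484 + 0.6084 + 0.0144 + 0.0081 + 0.0324 + 0.0121 + 0.1600 + 0.0400 = 1.6127

1.613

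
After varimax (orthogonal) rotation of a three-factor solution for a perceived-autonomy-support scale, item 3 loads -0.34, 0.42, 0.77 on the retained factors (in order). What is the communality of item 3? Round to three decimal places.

0.885

h² = (-0.34)² + 0.42² + 0.77² = 0.1156 + 0.1764 + 0.5929 = 0.8849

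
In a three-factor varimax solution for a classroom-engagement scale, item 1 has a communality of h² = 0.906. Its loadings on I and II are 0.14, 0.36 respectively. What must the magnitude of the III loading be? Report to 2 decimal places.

Under orthogonal rotation h² = Σλ², so λ_III² = h² − (0.1492) = 0.906 − 0.1492 = 0.7568.
|λ| = √0.7568 = 0.8699.

0.87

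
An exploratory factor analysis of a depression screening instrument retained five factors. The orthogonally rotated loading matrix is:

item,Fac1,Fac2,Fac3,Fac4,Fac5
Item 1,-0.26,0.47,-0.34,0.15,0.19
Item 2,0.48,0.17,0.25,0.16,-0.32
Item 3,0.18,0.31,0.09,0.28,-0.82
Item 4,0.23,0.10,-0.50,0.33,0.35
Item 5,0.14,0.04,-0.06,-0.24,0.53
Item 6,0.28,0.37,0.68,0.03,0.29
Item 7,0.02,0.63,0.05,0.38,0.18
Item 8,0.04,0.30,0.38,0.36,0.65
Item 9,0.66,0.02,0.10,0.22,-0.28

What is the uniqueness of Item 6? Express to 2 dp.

0.24

h² = 0.28² + 0.37² + 0.68² + 0.03² + 0.29² = 0.0784 + 0.1369 + 0.4624 + 0.0009 + 0.0841 = 0.7627
Uniqueness u² = 1 − h² = 1 − 0.7627 = 0.2373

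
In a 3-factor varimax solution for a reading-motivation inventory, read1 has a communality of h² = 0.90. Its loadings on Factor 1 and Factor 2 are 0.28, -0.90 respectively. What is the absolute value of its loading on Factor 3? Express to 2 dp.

Under orthogonal rotation h² = Σλ², so λ_Factor 3² = h² − (0.8884) = 0.90 − 0.8884 = 0.0116.
|λ| = √0.0116 = 0.1077.

0.11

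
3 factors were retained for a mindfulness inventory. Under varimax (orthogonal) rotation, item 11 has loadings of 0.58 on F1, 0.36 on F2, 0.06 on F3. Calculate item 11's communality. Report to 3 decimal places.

0.470

h² = 0.58² + 0.36² + 0.06² = 0.3364 + 0.1296 + 0.0036 = 0.4696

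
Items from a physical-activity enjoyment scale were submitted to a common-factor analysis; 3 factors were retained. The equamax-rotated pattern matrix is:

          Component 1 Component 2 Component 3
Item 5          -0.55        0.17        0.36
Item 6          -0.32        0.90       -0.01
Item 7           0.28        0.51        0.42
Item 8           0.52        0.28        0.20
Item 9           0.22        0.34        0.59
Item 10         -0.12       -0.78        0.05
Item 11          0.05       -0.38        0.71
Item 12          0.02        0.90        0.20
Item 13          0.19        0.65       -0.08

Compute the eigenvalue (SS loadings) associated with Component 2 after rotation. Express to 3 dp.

3.278

SS loadings for Component 2 = 0.17² + 0.90² + 0.51² + 0.28² + 0.34² + (-0.78)² + (-0.38)² + 0.90² + 0.65² = 0.0289 + 0.8100 + 0.2601 + 0.0784 + 0.1156 + 0.6084 + 0.1444 + 0.8100 + 0.4225 = 3.2783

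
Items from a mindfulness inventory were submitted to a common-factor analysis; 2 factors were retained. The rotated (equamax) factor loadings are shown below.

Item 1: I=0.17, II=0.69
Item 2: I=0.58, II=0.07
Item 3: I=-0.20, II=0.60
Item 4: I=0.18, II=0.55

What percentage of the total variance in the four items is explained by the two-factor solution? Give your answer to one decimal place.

39.5%

SS loadings by factor: 0.4377, 1.1435; total = 1.5812.
Total variance with 4 standardized items is 4, so the solution explains 1.5812/4 = 0.3953 = 39.53%.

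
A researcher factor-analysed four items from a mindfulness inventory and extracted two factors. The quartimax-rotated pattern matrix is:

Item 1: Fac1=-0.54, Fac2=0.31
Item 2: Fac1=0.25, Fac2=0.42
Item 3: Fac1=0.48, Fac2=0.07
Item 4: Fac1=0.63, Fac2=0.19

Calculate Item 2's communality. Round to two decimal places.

h² = 0.25² + 0.42² = 0.0625 + 0.1764 = 0.2389

0.24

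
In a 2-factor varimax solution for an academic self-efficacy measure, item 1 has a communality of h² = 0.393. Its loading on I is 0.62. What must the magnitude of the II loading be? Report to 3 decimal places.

0.093

Under orthogonal rotation h² = Σλ², so λ_II² = h² − (0.3844) = 0.393 − 0.3844 = 0.0086.
|λ| = √0.0086 = 0.0927.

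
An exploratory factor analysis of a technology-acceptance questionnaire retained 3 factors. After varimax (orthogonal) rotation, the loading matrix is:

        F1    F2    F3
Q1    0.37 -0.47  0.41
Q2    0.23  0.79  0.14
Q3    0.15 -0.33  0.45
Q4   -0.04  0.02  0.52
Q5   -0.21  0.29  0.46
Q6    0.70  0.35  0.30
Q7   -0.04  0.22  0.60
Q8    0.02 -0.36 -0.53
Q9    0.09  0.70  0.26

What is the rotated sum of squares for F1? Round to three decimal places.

0.758

SS loadings for F1 = 0.37² + 0.23² + 0.15² + (-0.04)² + (-0.21)² + 0.70² + (-0.04)² + 0.02² + 0.09² = 0.1369 + 0.0529 + 0.0225 + 0.0016 + 0.0441 + 0.4900 + 0.0016 + 0.0004 + 0.0081 = 0.7581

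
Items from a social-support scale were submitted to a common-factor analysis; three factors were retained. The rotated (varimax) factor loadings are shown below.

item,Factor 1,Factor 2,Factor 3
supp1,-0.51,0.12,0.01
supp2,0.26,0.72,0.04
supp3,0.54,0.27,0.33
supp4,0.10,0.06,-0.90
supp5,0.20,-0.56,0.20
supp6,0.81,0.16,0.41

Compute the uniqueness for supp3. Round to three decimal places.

h² = 0.54² + 0.27² + 0.33² = 0.2916 + 0.0729 + 0.1089 = 0.4734
Uniqueness u² = 1 − h² = 1 − 0.4734 = 0.5266

0.527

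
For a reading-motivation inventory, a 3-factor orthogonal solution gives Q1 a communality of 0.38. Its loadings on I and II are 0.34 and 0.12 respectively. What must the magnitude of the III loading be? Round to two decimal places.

0.50

Under orthogonal rotation h² = Σλ², so λ_III² = h² − (0.1300) = 0.38 − 0.1300 = 0.2500.
|λ| = √0.2500 = 0.5000.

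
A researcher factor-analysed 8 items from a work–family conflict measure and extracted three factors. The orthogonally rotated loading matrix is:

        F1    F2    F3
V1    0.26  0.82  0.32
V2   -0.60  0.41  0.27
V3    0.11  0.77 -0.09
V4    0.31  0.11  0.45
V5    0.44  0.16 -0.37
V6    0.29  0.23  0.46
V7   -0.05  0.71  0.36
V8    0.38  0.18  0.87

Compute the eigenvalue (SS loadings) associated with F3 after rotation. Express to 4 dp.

SS loadings for F3 = 0.32² + 0.27² + (-0.09)² + 0.45² + (-0.37)² + 0.46² + 0.36² + 0.87² = 0.1024 + 0.0729 + 0.0081 + 0.2025 + 0.1369 + 0.2116 + 0.1296 + 0.7569 = 1.6209

1.6209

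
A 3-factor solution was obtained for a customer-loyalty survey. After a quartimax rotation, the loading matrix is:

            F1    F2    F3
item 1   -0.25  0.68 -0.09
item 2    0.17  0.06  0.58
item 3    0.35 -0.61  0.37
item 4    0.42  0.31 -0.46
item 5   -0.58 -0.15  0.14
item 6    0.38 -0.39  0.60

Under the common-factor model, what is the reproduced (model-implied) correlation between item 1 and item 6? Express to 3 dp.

-0.414

r̂ = Σ λ_i·λ_j across factors = (-0.25)(0.38) + (0.68)(-0.39) + (-0.09)(0.60)
  = -0.0950 -0.2652 -0.0540 = -0.4142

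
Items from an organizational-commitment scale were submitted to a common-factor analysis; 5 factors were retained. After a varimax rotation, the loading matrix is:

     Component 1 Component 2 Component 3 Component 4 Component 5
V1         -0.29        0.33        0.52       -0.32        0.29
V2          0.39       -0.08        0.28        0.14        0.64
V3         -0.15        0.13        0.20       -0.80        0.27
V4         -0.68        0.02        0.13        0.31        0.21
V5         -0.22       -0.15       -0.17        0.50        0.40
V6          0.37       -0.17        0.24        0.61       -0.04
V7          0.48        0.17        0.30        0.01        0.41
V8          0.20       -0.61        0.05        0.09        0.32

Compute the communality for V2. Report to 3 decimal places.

0.666

h² = 0.39² + (-0.08)² + 0.28² + 0.14² + 0.64² = 0.1521 + 0.0064 + 0.0784 + 0.0196 + 0.4096 = 0.6661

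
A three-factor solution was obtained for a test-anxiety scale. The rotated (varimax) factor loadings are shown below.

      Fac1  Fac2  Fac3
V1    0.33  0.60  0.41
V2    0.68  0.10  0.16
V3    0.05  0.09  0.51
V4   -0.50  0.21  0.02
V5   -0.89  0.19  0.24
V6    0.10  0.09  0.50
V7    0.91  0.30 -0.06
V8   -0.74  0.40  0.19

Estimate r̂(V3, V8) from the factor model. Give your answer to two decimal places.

0.10

r̂ = Σ λ_i·λ_j across factors = (0.05)(-0.74) + (0.09)(0.40) + (0.51)(0.19)
  = -0.0370 +0.0360 +0.0969 = 0.0959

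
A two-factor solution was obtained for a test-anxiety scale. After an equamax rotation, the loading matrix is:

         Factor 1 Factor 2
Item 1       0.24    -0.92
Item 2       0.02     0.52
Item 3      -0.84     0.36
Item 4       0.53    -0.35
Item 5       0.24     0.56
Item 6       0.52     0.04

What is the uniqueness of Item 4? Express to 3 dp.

0.597

h² = 0.53² + (-0.35)² = 0.2809 + 0.1225 = 0.4034
Uniqueness u² = 1 − h² = 1 − 0.4034 = 0.5966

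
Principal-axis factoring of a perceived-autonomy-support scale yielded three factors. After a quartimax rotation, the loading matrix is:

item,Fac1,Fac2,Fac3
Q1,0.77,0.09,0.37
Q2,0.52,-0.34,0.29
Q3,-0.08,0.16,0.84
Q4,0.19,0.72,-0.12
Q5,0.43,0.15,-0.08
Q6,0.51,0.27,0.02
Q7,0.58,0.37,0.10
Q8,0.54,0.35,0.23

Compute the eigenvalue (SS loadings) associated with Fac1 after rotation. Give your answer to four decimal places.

SS loadings for Fac1 = 0.77² + 0.52² + (-0.08)² + 0.19² + 0.43² + 0.51² + 0.58² + 0.54² = 0.5929 + 0.2704 + 0.0064 + 0.0361 + 0.1849 + 0.2601 + 0.3364 + 0.2916 = 1.9788

1.9788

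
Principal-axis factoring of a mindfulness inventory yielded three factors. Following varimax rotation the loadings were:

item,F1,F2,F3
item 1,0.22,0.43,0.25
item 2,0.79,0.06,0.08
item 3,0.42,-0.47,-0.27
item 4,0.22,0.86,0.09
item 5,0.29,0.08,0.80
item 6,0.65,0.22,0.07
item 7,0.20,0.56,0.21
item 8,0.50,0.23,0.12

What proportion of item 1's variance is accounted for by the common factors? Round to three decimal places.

0.296

h² = 0.22² + 0.43² + 0.25² = 0.0484 + 0.1849 + 0.0625 = 0.2958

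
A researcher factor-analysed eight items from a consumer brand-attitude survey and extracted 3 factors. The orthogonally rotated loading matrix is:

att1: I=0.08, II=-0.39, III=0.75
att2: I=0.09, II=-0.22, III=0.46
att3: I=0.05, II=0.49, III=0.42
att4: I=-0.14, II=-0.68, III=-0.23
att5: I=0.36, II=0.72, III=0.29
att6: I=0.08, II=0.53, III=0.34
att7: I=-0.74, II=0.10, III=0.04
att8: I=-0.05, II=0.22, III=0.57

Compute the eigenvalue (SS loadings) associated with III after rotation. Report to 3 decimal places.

SS loadings for III = 0.75² + 0.46² + 0.42² + (-0.23)² + 0.29² + 0.34² + 0.04² + 0.57² = 0.5625 + 0.2116 + 0.1764 + 0.0529 + 0.0841 + 0.1156 + 0.0016 + 0.3249 = 1.5296

1.530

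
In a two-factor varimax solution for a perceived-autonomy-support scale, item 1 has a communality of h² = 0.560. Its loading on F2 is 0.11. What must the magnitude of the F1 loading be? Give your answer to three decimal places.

Under orthogonal rotation h² = Σλ², so λ_F1² = h² − (0.0121) = 0.560 − 0.0121 = 0.5479.
|λ| = √0.5479 = 0.7402.

0.740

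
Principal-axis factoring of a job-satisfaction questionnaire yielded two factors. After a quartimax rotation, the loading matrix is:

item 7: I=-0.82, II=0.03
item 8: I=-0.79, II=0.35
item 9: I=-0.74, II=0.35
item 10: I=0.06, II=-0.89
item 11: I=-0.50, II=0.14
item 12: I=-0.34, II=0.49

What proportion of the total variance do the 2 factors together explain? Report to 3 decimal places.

SS loadings by factor: 2.2133, 1.2977; total = 3.5110.
Total variance with 6 standardized items is 6, so the solution explains 3.5110/6 = 0.5852.

0.585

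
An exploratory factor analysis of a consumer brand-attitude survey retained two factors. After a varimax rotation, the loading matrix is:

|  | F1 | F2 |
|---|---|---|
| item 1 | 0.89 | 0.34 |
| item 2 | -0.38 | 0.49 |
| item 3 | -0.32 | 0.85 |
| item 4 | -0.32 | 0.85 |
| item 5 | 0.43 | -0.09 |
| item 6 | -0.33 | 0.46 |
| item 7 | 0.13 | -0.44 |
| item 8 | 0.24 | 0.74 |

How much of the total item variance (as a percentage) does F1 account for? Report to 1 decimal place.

SS loadings for F1 = 0.89² + (-0.38)² + (-0.32)² + (-0.32)² + 0.43² + (-0.33)² + 0.13² + 0.24² = 1.5096
With 8 standardized items, total variance = 8. Proportion = 1.5096/8 = 0.1887 → 18.87%.

18.9%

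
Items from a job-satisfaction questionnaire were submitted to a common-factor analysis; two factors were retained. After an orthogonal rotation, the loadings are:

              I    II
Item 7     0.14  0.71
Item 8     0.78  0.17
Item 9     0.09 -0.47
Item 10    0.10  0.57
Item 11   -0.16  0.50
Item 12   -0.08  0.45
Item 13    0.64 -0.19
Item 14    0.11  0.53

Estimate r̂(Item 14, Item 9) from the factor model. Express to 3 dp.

r̂ = Σ λ_i·λ_j across factors = (0.11)(0.09) + (0.53)(-0.47)
  = +0.0099 -0.2491 = -0.2392

-0.239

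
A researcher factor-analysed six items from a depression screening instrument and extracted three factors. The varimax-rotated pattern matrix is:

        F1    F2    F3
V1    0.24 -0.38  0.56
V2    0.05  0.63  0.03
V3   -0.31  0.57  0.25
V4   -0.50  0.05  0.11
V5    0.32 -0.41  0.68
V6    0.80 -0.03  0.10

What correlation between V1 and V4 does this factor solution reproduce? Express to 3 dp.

-0.077

r̂ = Σ λ_i·λ_j across factors = (0.24)(-0.50) + (-0.38)(0.05) + (0.56)(0.11)
  = -0.1200 -0.0190 +0.0616 = -0.0774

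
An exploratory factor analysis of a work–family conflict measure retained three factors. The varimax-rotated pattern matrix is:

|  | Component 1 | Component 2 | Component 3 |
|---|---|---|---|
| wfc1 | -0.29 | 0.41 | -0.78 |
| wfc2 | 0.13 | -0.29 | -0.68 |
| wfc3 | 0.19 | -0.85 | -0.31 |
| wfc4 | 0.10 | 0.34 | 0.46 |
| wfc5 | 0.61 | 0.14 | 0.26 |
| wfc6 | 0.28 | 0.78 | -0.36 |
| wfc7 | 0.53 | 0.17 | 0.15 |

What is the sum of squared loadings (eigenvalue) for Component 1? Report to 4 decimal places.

0.8785

SS loadings for Component 1 = (-0.29)² + 0.13² + 0.19² + 0.10² + 0.61² + 0.28² + 0.53² = 0.0841 + 0.0169 + 0.0361 + 0.0100 + 0.3721 + 0.0784 + 0.2809 = 0.8785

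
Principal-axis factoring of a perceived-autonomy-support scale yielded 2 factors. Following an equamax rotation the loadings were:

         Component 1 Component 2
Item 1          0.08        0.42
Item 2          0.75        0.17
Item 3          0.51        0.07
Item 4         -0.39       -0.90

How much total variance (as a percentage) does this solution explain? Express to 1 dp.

SS loadings by factor: 0.9811, 1.0202; total = 2.0013.
Total variance with 4 standardized items is 4, so the solution explains 2.0013/4 = 0.5003 = 50.03%.

50.0%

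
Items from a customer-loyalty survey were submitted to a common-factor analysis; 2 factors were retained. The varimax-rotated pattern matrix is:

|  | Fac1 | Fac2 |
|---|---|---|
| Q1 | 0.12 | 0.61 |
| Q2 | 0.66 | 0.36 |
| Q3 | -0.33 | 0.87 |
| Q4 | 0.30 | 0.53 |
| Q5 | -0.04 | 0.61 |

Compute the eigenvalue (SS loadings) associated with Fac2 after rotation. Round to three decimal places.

SS loadings for Fac2 = 0.61² + 0.36² + 0.87² + 0.53² + 0.61² = 0.3721 + 0.1296 + 0.7569 + 0.2809 + 0.3721 = 1.9116

1.912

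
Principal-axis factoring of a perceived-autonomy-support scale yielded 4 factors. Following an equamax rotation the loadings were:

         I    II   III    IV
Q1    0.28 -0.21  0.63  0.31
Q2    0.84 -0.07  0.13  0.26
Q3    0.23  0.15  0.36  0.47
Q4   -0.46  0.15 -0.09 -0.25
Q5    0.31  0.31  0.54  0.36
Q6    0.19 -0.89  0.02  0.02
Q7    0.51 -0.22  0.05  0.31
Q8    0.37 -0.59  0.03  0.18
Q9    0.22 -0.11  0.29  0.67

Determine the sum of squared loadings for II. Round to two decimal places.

SS loadings for II = (-0.21)² + (-0.07)² + 0.15² + 0.15² + 0.31² + (-0.89)² + (-0.22)² + (-0.59)² + (-0.11)² = 0.0441 + 0.0049 + 0.0225 + 0.0225 + 0.0961 + 0.7921 + 0.0484 + 0.3481 + 0.0121 = 1.3908

1.39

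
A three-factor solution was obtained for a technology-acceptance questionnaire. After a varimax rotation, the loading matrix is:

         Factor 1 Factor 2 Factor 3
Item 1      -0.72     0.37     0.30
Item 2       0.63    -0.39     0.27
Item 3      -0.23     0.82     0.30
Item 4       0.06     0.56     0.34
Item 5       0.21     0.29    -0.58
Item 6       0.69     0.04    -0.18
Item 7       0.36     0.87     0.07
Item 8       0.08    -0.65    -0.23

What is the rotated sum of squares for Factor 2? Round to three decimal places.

SS loadings for Factor 2 = 0.37² + (-0.39)² + 0.82² + 0.56² + 0.29² + 0.04² + 0.87² + (-0.65)² = 0.1369 + 0.1521 + 0.6724 + 0.3136 + 0.0841 + 0.0016 + 0.7569 + 0.4225 = 2.5401

2.540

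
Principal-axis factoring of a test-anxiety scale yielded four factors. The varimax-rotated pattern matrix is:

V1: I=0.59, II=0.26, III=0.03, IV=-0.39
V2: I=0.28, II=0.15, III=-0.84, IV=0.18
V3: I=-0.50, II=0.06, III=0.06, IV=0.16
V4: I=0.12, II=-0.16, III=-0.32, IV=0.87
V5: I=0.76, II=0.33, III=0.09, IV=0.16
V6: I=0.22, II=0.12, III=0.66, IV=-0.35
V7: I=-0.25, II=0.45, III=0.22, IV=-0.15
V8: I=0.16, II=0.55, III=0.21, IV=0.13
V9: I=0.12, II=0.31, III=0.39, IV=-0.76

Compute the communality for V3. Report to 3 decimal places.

0.283

h² = (-0.50)² + 0.06² + 0.06² + 0.16² = 0.2500 + 0.0036 + 0.0036 + 0.0256 = 0.2828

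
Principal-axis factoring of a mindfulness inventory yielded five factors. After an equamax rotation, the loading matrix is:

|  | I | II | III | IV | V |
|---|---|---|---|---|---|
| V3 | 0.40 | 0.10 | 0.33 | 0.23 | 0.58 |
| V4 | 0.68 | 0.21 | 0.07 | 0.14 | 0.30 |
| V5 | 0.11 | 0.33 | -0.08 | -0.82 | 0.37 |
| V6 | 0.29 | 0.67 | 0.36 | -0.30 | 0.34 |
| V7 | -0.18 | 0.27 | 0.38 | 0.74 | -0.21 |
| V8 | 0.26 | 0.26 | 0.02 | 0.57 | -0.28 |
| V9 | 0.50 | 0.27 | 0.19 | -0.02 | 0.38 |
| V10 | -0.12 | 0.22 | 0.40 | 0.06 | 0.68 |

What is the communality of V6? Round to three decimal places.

h² = 0.29² + 0.67² + 0.36² + (-0.30)² + 0.34² = 0.0841 + 0.4489 + 0.1296 + 0.0900 + 0.1156 = 0.8682

0.868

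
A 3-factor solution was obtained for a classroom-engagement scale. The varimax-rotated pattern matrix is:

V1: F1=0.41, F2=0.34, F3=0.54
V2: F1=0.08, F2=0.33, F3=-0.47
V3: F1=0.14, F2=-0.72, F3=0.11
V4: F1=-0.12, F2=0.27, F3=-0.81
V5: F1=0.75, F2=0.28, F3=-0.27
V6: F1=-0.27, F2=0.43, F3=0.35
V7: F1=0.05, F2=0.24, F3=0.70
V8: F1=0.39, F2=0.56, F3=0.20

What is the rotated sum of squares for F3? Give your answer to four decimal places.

SS loadings for F3 = 0.54² + (-0.47)² + 0.11² + (-0.81)² + (-0.27)² + 0.35² + 0.70² + 0.20² = 0.2916 + 0.2209 + 0.0121 + 0.6561 + 0.0729 + 0.1225 + 0.4900 + 0.0400 = 1.9061

1.9061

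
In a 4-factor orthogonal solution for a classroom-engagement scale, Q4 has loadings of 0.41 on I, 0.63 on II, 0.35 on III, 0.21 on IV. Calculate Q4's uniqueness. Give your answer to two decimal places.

0.27

h² = 0.41² + 0.63² + 0.35² + 0.21² = 0.1681 + 0.3969 + 0.1225 + 0.0441 = 0.7316
Uniqueness u² = 1 − h² = 1 − 0.7316 = 0.2684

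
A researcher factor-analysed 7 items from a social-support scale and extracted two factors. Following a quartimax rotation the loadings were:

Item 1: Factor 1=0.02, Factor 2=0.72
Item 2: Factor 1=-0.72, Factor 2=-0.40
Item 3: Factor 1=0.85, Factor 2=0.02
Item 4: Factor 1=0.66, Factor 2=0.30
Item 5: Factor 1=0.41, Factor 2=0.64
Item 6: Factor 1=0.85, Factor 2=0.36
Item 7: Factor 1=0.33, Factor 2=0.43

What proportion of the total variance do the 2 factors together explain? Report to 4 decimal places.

SS loadings by factor: 2.6764, 1.4929; total = 4.1693.
Total variance with 7 standardized items is 7, so the solution explains 4.1693/7 = 0.5956.

0.5956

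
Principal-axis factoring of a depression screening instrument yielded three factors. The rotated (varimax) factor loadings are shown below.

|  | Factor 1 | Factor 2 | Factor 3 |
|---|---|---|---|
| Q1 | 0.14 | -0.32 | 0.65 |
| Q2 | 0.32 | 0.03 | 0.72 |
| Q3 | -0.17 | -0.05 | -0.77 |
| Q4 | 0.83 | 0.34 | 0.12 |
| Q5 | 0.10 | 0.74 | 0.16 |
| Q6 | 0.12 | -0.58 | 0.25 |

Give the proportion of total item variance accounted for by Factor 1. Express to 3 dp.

0.144

SS loadings for Factor 1 = 0.14² + 0.32² + (-0.17)² + 0.83² + 0.10² + 0.12² = 0.8642
Proportion of variance = 0.8642 / 6 = 0.1440.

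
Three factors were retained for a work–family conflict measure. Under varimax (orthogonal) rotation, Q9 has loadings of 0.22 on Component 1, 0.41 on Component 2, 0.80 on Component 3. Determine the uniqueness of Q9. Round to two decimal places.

h² = 0.22² + 0.41² + 0.80² = 0.0484 + 0.1681 + 0.6400 = 0.8565
Uniqueness u² = 1 − h² = 1 − 0.8565 = 0.1435

0.14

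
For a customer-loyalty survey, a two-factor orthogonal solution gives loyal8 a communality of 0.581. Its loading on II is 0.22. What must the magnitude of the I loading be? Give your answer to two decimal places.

0.73

Under orthogonal rotation h² = Σλ², so λ_I² = h² − (0.0484) = 0.581 − 0.0484 = 0.5326.
|λ| = √0.5326 = 0.7298.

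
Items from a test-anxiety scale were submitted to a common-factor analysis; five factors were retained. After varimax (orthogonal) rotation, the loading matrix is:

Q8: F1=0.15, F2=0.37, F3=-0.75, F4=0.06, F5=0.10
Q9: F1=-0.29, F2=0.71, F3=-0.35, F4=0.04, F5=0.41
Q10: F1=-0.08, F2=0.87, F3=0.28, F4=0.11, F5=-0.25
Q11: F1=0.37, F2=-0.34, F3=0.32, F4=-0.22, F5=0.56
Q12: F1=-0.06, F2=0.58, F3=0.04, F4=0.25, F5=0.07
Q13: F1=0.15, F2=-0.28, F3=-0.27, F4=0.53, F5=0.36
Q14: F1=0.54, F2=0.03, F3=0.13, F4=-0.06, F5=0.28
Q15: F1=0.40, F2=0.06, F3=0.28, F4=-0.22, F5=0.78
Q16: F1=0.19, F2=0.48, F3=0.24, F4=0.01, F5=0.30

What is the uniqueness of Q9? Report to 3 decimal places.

0.120

h² = (-0.29)² + 0.71² + (-0.35)² + 0.04² + 0.41² = 0.0841 + 0.5041 + 0.1225 + 0.0016 + 0.1681 = 0.8804
Uniqueness u² = 1 − h² = 1 − 0.8804 = 0.1196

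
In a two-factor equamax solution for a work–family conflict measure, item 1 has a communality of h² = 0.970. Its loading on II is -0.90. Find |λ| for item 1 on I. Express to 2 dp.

Under orthogonal rotation h² = Σλ², so λ_I² = h² − (0.8100) = 0.970 − 0.8100 = 0.1600.
|λ| = √0.1600 = 0.4000.

0.40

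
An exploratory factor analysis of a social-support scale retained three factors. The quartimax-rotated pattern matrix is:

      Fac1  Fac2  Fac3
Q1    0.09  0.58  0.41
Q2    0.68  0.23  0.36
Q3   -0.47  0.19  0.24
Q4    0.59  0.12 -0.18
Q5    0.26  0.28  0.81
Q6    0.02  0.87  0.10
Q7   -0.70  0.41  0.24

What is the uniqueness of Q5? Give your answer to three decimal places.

h² = 0.26² + 0.28² + 0.81² = 0.0676 + 0.0784 + 0.6561 = 0.8021
Uniqueness u² = 1 − h² = 1 − 0.8021 = 0.1979

0.198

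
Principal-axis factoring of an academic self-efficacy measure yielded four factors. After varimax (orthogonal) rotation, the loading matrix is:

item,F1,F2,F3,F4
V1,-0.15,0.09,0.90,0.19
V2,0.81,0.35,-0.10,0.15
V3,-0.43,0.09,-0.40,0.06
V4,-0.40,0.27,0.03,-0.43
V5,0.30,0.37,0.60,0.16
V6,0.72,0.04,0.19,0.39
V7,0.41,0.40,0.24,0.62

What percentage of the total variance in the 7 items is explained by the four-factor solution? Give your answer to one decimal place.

65.1%

SS loadings by factor: 1.8000, 0.5101, 1.4346, 0.8092; total = 4.5539.
Total variance with 7 standardized items is 7, so the solution explains 4.5539/7 = 0.6506 = 65.06%.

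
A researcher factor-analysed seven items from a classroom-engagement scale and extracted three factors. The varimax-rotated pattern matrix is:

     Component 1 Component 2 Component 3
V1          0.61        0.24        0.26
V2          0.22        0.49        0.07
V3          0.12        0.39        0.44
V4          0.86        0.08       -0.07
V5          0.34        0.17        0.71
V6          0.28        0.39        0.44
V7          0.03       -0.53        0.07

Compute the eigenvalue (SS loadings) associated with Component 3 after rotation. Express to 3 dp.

0.974

SS loadings for Component 3 = 0.26² + 0.07² + 0.44² + (-0.07)² + 0.71² + 0.44² + 0.07² = 0.0676 + 0.0049 + 0.1936 + 0.0049 + 0.5041 + 0.1936 + 0.0049 = 0.9736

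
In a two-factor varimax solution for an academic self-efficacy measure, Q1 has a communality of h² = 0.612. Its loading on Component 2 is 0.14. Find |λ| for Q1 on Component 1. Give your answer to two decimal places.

0.77

Under orthogonal rotation h² = Σλ², so λ_Component 1² = h² − (0.0196) = 0.612 − 0.0196 = 0.5924.
|λ| = √0.5924 = 0.7697.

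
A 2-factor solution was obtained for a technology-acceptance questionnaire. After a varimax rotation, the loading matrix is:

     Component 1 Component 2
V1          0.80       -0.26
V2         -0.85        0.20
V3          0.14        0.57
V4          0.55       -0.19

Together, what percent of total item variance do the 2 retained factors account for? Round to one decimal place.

Communalities: 0.7076, 0.7625, 0.3445, 0.3386; Σh² = 2.1532.
Total variance with 4 standardized items is 4, so the solution explains 2.1532/4 = 0.5383 = 53.83%.

53.8%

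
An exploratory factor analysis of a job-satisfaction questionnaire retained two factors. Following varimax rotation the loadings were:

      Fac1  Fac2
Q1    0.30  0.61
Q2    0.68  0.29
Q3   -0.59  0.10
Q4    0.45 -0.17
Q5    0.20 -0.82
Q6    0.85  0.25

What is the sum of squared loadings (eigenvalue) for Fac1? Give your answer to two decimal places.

1.87

SS loadings for Fac1 = 0.30² + 0.68² + (-0.59)² + 0.45² + 0.20² + 0.85² = 0.0900 + 0.4624 + 0.3481 + 0.2025 + 0.0400 + 0.7225 = 1.8655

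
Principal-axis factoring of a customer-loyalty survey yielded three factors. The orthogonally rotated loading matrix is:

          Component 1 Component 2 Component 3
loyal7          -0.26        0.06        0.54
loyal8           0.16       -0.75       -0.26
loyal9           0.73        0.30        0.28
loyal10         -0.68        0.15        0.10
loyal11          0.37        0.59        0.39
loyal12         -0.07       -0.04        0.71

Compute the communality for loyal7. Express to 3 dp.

0.363

h² = (-0.26)² + 0.06² + 0.54² = 0.0676 + 0.0036 + 0.2916 = 0.3628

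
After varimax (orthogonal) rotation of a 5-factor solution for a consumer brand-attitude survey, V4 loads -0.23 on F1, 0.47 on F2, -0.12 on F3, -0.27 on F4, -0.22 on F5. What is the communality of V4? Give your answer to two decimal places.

h² = (-0.23)² + 0.47² + (-0.12)² + (-0.27)² + (-0.22)² = 0.0529 + 0.2209 + 0.0144 + 0.0729 + 0.0484 = 0.4095

0.41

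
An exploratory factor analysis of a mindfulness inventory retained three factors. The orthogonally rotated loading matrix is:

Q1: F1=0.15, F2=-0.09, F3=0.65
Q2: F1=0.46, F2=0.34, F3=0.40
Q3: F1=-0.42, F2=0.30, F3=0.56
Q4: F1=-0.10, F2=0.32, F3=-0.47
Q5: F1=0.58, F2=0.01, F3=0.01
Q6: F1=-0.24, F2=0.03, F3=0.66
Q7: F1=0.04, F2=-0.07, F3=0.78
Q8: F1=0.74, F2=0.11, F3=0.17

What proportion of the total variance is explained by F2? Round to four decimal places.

SS loadings for F2 = (-0.09)² + 0.34² + 0.30² + 0.32² + 0.01² + 0.03² + (-0.07)² + 0.11² = 0.3341
Proportion of variance = 0.3341 / 8 = 0.0418.

0.0418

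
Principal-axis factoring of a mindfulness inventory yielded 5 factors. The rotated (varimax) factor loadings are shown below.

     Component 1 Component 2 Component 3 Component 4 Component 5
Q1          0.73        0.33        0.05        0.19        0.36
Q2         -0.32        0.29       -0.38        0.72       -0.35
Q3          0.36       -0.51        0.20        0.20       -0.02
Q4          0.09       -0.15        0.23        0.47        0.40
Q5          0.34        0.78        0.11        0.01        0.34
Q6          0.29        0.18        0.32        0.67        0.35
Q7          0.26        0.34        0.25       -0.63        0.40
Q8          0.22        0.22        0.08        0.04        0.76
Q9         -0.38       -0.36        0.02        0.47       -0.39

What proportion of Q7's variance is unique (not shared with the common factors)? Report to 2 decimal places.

0.20

h² = 0.26² + 0.34² + 0.25² + (-0.63)² + 0.40² = 0.0676 + 0.1156 + 0.0625 + 0.3969 + 0.1600 = 0.8026
Uniqueness u² = 1 − h² = 1 − 0.8026 = 0.1974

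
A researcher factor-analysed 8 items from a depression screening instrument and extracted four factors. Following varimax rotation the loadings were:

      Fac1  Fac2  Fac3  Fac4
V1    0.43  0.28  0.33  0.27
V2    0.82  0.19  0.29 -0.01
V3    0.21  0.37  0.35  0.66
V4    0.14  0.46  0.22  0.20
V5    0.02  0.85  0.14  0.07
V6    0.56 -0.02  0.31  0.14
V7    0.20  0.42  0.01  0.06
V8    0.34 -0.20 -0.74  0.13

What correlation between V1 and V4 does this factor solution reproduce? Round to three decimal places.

0.316

r̂ = Σ λ_i·λ_j across factors = (0.43)(0.14) + (0.28)(0.46) + (0.33)(0.22) + (0.27)(0.20)
  = +0.0602 +0.1288 +0.0726 +0.0540 = 0.3156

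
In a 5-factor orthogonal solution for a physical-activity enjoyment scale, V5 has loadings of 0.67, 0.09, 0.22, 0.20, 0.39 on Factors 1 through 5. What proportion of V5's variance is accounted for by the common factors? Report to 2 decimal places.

h² = 0.67² + 0.09² + 0.22² + 0.20² + 0.39² = 0.4489 + 0.0081 + 0.0484 + 0.0400 + 0.1521 = 0.6975

0.70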